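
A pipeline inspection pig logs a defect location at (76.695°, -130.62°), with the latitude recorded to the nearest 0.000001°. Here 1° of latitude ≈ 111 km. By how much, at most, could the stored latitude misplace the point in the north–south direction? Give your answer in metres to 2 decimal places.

0.06 metres

Rounding to 6 decimal places leaves the latitude within ±5e-07° of the true value.
So the N–S error is at most 5e-07 × 111000 = 0.0555 m.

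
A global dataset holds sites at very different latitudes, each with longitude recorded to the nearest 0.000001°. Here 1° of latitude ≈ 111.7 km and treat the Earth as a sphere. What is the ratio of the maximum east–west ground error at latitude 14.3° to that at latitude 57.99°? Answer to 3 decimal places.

Rounding to 6 decimal places leaves the longitude within ±5e-07° of the true value.
Error at 14.3° = 5e-07° × 111700 × cos 14.3° ≈ 0.05585 × 0.9690 = 0.05412 m.
Error at 57.99° = 5e-07° × 111700 × cos 57.99° ≈ 0.05585 × 0.5301 = 0.029604 m.
The ratio reduces to cos 14.3° / cos 57.99° = 0.9690/0.5301 ≈ 1.8281.

1.828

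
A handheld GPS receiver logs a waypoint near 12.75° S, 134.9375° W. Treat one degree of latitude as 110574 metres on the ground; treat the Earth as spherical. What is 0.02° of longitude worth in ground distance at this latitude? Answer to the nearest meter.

2157 meters

At 12.75° a degree of longitude is 110574 × cos 12.75° ≈ 107848 m, so 0.02° corresponds to 2156.95 m.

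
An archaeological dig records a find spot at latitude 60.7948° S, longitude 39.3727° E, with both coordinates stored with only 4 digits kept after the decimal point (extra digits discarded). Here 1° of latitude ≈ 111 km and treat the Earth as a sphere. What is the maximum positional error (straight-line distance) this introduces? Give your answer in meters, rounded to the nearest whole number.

Truncating at 4 decimal places can drop up to a full unit in the last place, so each coordinate may be off by as much as 0.0001°.
North–south component: 0.0001° × 111000 = 11.1 m.
E–W at 60.7948°: 0.0001° × 111000 × cos 60.7948° = 0.0001 × 111000 × 0.4879 ≈ 5.41612 m.
The two errors are perpendicular, so the maximum displacement is √(11.1² + 5.41612²) ≈ 12.3509 m.

12 meters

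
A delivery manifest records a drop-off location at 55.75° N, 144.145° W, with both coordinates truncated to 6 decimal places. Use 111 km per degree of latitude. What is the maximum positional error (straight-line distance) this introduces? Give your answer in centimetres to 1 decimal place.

12.7 centimetres

Truncating at 6 decimal places can drop up to a full unit in the last place, so each coordinate may be off by as much as 1e-06°.
North–south component: 1e-06° × 111000 = 0.111 m.
Longitude error → 1e-06 × 111000 × cos 55.75° = 1e-06 × 111000 × 0.5628 ≈ 0.0624713 m.
Worst case both components are at the extreme and orthogonal: √(0.111² + 0.0624713²) ≈ 0.127372 m.
That is 0.127372 m = 12.737 cm.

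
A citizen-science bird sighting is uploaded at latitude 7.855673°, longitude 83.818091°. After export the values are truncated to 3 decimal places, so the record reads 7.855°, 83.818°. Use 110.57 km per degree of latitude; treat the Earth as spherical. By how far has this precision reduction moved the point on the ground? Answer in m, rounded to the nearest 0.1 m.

75.1 m

The latitude changed by +0.000673° and the longitude by +0.000091°.
N–S: 0.000673° × 110570 m/° = 74.4136 m.
East–west at this latitude: 0.000091° × 110570 × cos 7.855° ≈ 0.000091 × 109533 = 9.96746 m.
Distance: √(74.4136² + 9.96746²) ≈ 75.0782 m.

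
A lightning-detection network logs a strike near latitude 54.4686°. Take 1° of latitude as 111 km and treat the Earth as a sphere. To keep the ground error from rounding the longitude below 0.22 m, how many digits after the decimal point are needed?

At 54.4686° one degree of longitude covers 111000 × cos 54.4686° ≈ 111000 × 0.5811 ≈ 64507.5 m.
N decimal places → at most half a unit in the last place, 0.5 × 10⁻ᴺ° = 64507.5/2 × 10⁻ᴺ m.
Need 0.5 × 64507.5 × 10⁻ᴺ ≤ 0.22 → 10⁻ᴺ ≤ 6.821e-06, so N ≥ 5.17.
So 6 decimal places suffice (0.0323 m); 5 would allow up to 0.323 m.

6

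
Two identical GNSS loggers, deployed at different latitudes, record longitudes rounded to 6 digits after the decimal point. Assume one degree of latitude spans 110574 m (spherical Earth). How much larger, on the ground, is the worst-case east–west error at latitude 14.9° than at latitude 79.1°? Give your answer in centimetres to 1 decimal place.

Rounding to 6 decimal places leaves the longitude within ±5e-07° of the true value.
Error at 14.9° = 5e-07° × 110574 × cos 14.9° ≈ 0.055287 × 0.9664 = 0.053428 m.
At 79.1°: 5e-07° × 110574 × cos 79.1° = 5e-07 × 110574 × 0.1891 ≈ 0.010455 m.
Difference: 0.053428 − 0.010455 = 0.042974 m.
That is 0.0429735 m = 4.2974 cm.

4.3 centimetres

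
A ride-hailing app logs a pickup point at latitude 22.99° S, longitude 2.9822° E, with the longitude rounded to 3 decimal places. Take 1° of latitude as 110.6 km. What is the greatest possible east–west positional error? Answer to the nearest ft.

Rounding to 3 decimal places leaves the longitude within ±0.0005° of the true value.
Parallels shrink by cos φ, so at 22.99° a degree of longitude is 110600 × 0.9206 ≈ 101815 m.
Maximum E–W displacement: 0.0005 × 101815 = 50.9077 m.
In feet: 50.9077 m ÷ 0.3048 ≈ 167.02 ft.

167 ft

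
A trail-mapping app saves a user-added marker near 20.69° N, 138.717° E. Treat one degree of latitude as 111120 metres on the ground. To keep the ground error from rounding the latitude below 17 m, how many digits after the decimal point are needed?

One degree of latitude covers 111120 m.
N decimal places → at most half a unit in the last place, 0.5 × 10⁻ᴺ° = 111120/2 × 10⁻ᴺ m.
Setting 55560 × 10⁻ᴺ ≤ 17 gives 10ᴺ ≥ 3268, i.e. N ≥ 3.51.
At 3 places the error can reach 55.6 m, but 4 places keeps it to 5.56 m.

4 decimal places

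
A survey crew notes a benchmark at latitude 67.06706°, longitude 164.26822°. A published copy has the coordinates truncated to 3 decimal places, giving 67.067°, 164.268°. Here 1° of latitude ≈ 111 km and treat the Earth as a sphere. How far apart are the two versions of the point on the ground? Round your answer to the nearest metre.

Δlat = 67.06706 − 67.067 = +0.00006°; Δlon = 164.26822 − 164.268 = +0.00022°.
North–south shift: 0.00006 × 111000 = 6.66 m.
E–W at 67.067°: 0.00022° × 111000 × cos 67.067° = 0.00022 × 111000 × 0.3897 ≈ 9.51536 m.
Distance: √(6.66² + 9.51536²) ≈ 11.6145 m.

12 metres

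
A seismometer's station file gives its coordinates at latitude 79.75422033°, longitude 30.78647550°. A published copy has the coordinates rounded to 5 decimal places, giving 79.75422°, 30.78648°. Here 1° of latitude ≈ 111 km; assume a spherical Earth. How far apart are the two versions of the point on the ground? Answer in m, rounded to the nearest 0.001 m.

Δlat = 79.75422033 − 79.75422 = +0.00000033°; Δlon = 30.78647550 − 30.78648 = -0.00000450°.
North–south shift: 0.00000033 × 111000 = 0.03663 m.
East–west at this latitude: -0.00000450° × 111000 × cos 79.7542° ≈ -0.00000450 × 19743.7 = -0.0888466 m.
Combined displacement = (0.03663² + 0.0888466²)^½ ≈ 0.0961014 m.

0.096 m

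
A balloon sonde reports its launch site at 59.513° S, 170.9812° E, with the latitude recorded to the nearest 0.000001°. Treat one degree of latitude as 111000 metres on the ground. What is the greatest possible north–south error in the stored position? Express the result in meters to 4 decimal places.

0.0555 meters

Rounding to 6 decimal places leaves the latitude within ±5e-07° of the true value.
Along the meridian that is 5e-07° × 111000 m/° = 0.0555 m.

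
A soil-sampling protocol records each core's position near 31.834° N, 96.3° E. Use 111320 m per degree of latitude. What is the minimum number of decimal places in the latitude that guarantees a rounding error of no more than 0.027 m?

One degree of latitude covers 111320 m.
N decimal places → at most half a unit in the last place, 0.5 × 10⁻ᴺ° = 111320/2 × 10⁻ᴺ m.
Setting 55660 × 10⁻ᴺ ≤ 0.027 gives 10ᴺ ≥ 2.061e+06, i.e. N ≥ 6.31.
At 6 places the error can reach 0.0557 m, but 7 places keeps it to 0.00557 m.

7 decimal places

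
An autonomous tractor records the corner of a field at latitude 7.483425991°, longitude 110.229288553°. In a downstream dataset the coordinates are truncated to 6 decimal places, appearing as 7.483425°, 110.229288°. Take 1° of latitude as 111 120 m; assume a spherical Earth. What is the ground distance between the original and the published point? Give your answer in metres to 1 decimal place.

0.1 metres

The latitude changed by +0.000000991° and the longitude by +0.000000553°.
North–south shift: 0.000000991 × 111120 = 0.11012 m.
E–W at 7.48343°: 0.000000553° × 111120 × cos 7.48343° = 0.000000553 × 111120 × 0.9915 ≈ 0.060926 m.
Distance: √(0.11012² + 0.060926²) ≈ 0.125851 m.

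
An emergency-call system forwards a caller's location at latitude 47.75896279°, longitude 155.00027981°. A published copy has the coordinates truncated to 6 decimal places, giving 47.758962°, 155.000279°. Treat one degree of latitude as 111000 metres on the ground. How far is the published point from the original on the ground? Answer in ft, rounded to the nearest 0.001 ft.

Δlat = 47.75896279 − 47.758962 = +0.00000079°; Δlon = 155.00027981 − 155.000279 = +0.00000081°.
N–S: 0.00000079° × 111000 m/° = 0.08769 m.
E–W at 47.759°: 0.00000081° × 111000 × cos 47.759° = 0.00000081 × 111000 × 0.6723 ≈ 0.0604421 m.
Combined displacement = (0.08769² + 0.0604421²)^½ ≈ 0.106502 m.
In feet: 0.106502 m ÷ 0.3048 ≈ 0.34942 ft.

0.349 ft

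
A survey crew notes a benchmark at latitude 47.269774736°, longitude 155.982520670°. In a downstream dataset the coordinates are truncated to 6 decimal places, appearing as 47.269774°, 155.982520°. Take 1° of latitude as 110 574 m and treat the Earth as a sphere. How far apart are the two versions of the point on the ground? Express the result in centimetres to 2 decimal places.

The latitude changed by +0.000000736° and the longitude by +0.000000670°.
North–south shift: 0.000000736 × 110574 = 0.0813825 m.
E–W at 47.2698°: 0.000000670° × 110574 × cos 47.2698° = 0.000000670 × 110574 × 0.6785 ≈ 0.0502699 m.
Distance: √(0.0813825² + 0.0502699²) ≈ 0.0956565 m.
That is 0.0956565 m = 9.5657 cm.

9.57 centimetres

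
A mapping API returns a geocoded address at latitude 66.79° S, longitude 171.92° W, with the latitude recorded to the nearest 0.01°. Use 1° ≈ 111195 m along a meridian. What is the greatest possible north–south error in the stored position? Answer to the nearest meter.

556 meters

Rounding to 2 decimal places leaves the latitude within ±0.005° of the true value.
Along the meridian that is 0.005° × 111195 m/° = 555.975 m.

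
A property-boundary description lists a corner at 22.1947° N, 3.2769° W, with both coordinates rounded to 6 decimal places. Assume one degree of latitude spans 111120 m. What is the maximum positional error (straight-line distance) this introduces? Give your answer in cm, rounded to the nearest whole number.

Rounding to 6 decimal places leaves each coordinate within ±5e-07° of the true value.
N–S: 5e-07° × 111120 m/° = 0.05556 m.
East–west component at 22.1947°: 5e-07° × 111120 × cos 22.1947° ≈ 5e-07 × 102887 ≈ 0.0514433 m.
Combining orthogonally: (0.05556² + 0.0514433²)^½ ≈ 0.0757187 m.
That is 0.0757187 m = 7.5719 cm.

8 cm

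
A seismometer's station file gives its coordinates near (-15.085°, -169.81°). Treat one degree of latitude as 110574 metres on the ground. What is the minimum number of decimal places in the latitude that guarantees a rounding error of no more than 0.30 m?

One degree of latitude covers 110574 m.
Rounding to N decimal places gives at most 0.5 × 10⁻ᴺ degrees of error, i.e. 0.5 × 10⁻ᴺ × 110574 m.
Need 0.5 × 110574 × 10⁻ᴺ ≤ 0.30 → 10⁻ᴺ ≤ 5.426e-06, so N ≥ 5.27.
N = 5 would give 0.553 m (too coarse); N = 6 gives 0.0553 m ≤ 0.30 m.

6 decimal places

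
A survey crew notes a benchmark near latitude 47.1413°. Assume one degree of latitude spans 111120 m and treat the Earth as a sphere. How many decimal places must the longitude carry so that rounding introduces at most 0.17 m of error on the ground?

At 47.1413° one degree of longitude covers 111120 × cos 47.1413° ≈ 111120 × 0.6802 ≈ 75583 m.
With N decimal places the half-ulp bound is 0.5·10⁻ᴺ°, or 0.5·10⁻ᴺ × 75583 m on the ground.
Need 0.5 × 75583 × 10⁻ᴺ ≤ 0.17 → 10⁻ᴺ ≤ 4.498e-06, so N ≥ 5.35.
At 5 places the error can reach 0.378 m, but 6 places keeps it to 0.0378 m.

6 decimal places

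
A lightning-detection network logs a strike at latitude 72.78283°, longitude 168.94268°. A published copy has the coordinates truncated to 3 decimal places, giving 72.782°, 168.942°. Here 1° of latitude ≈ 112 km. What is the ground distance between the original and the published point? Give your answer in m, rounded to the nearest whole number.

Δlat = 72.78283 − 72.782 = +0.00083°; Δlon = 168.94268 − 168.942 = +0.00068°.
North–south shift: 0.00083 × 112000 = 92.96 m.
East–west at this latitude: 0.00068° × 112000 × cos 72.782° ≈ 0.00068 × 33152.9 = 22.544 m.
Combined displacement = (92.96² + 22.544²)^½ ≈ 95.6545 m.

96 m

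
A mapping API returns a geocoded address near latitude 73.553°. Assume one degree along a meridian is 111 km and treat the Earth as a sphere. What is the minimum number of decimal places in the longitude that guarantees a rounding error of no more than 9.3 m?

4

At 73.553° one degree of longitude covers 111000 × cos 73.553° ≈ 111000 × 0.2831 ≈ 31427.2 m.
Rounding to N decimal places gives at most 0.5 × 10⁻ᴺ degrees of error, i.e. 0.5 × 10⁻ᴺ × 31427.2 m.
Need 0.5 × 31427.2 × 10⁻ᴺ ≤ 9.3 → 10⁻ᴺ ≤ 5.918e-04, so N ≥ 3.23.
At 3 places the error can reach 15.7 m, but 4 places keeps it to 1.57 m.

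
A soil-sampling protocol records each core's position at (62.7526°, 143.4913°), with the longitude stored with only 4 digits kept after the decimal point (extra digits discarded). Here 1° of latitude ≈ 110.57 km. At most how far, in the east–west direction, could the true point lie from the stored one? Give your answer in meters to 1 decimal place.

Truncating at 4 decimal places can drop up to a full unit in the last place, so the longitude may be off by as much as 0.0001°.
At latitude 62.7526° a degree of longitude spans 110570 m × cos 62.7526° = 110570 × 0.4578 ≈ 50622.7 m.
East–west error: 0.0001° × 50622.7 m/° ≈ 5.06227 m.

5.1 meters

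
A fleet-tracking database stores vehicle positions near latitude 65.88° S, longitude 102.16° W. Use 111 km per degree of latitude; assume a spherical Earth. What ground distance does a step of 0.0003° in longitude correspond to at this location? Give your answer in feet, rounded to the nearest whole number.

45 feet

One degree of longitude here spans 111000 × cos 65.88° = 111000 × 0.4086 ≈ 45360 m; 0.0003° of that is 13.608 m.
In feet: 13.608 m ÷ 0.3048 ≈ 44.646 ft.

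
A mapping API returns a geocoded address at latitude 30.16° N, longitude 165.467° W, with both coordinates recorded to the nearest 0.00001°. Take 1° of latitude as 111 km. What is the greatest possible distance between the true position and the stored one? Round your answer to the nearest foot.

Rounding to 5 decimal places leaves each coordinate within ±5e-06° of the true value.
Latitude error → 5e-06 × 111000 = 0.555 m along the meridian.
East–west component at 30.16°: 5e-06° × 111000 × cos 30.16° ≈ 5e-06 × 95973.5 ≈ 0.479867 m.
Combining orthogonally: (0.555² + 0.479867²)^½ ≈ 0.733688 m.
In feet: 0.733688 m ÷ 0.3048 ≈ 2.4071 ft.

2 feet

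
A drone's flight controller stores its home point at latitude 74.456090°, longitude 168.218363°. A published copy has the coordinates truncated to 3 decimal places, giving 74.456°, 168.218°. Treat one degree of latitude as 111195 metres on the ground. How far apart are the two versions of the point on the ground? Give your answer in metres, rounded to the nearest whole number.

15 metres

The latitude changed by +0.000090° and the longitude by +0.000363°.
North–south shift: 0.000090 × 111195 = 10.0076 m.
E–W at 74.456°: 0.000363° × 111195 × cos 74.456° = 0.000363 × 111195 × 0.2680 ≈ 10.8166 m.
Combined displacement = (10.0076² + 10.8166²)^½ ≈ 14.736 m.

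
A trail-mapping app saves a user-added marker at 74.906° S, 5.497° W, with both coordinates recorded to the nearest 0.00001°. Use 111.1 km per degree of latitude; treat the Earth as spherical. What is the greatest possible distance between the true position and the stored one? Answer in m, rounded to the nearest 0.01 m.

0.57 m

Rounding to 5 decimal places leaves each coordinate within ±5e-06° of the true value.
Latitude error → 5e-06 × 111100 = 0.5555 m along the meridian.
Longitude error → 5e-06 × 111100 × cos 74.906° = 5e-06 × 111100 × 0.2604 ≈ 0.144654 m.
The two errors are perpendicular, so the maximum displacement is √(0.5555² + 0.144654²) ≈ 0.574025 m.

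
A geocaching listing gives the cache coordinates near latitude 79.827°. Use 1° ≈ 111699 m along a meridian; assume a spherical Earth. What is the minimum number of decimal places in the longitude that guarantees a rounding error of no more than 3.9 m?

At 79.827° one degree of longitude covers 111699 × cos 79.827° ≈ 111699 × 0.1766 ≈ 19728.4 m.
Rounding to N decimal places gives at most 0.5 × 10⁻ᴺ degrees of error, i.e. 0.5 × 10⁻ᴺ × 19728.4 m.
Setting 9864.19 × 10⁻ᴺ ≤ 3.9 gives 10ᴺ ≥ 2529, i.e. N ≥ 3.40.
At 3 places the error can reach 9.86 m, but 4 places keeps it to 0.986 m.

4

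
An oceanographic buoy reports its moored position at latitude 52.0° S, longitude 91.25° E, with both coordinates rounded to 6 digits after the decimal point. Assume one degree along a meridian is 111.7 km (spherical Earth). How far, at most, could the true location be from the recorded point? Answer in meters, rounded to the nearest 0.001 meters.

0.066 meters

Rounding to 6 decimal places leaves each coordinate within ±5e-07° of the true value.
North–south component: 5e-07° × 111700 = 0.05585 m.
Longitude error → 5e-07 × 111700 × cos 52° = 5e-07 × 111700 × 0.6157 ≈ 0.0343847 m.
Combining orthogonally: (0.05585² + 0.0343847²)^½ ≈ 0.065586 m.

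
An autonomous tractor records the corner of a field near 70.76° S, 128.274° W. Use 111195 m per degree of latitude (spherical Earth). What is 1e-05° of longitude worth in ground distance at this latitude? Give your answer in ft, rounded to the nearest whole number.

1 ft

1e-05° of longitude at 70.76° is 1e-05 × 111195 × cos 70.76° ≈ 1e-05 × 36641.6 = 0.366416 m.
In feet: 0.366416 m ÷ 0.3048 ≈ 1.2022 ft.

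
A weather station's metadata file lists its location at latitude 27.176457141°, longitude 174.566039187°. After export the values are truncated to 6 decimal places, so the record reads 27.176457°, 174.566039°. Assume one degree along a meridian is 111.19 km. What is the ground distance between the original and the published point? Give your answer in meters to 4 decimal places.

0.0242 meters

The latitude changed by +0.000000141° and the longitude by +0.000000187°.
N–S: 0.000000141° × 111190 m/° = 0.0156778 m.
East–west at this latitude: 0.000000187° × 111190 × cos 27.1765° ≈ 0.000000187 × 98915.1 = 0.0184971 m.
Hypotenuse of the two orthogonal shifts: √(0.0156778² + 0.0184971²) = 0.0242474 m.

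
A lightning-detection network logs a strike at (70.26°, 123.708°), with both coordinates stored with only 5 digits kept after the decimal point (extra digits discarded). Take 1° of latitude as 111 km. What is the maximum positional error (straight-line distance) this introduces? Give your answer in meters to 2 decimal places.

1.17 meters

Truncating at 5 decimal places can drop up to a full unit in the last place, so each coordinate may be off by as much as 1e-05°.
North–south component: 1e-05° × 111000 = 1.11 m.
E–W at 70.26°: 1e-05° × 111000 × cos 70.26° = 1e-05 × 111000 × 0.3378 ≈ 0.374905 m.
Worst case both components are at the extreme and orthogonal: √(1.11² + 0.374905²) ≈ 1.1716 m.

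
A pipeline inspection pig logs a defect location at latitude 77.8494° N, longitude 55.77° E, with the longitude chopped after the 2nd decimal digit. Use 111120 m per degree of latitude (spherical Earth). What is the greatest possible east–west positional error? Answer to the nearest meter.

Truncating at 2 decimal places can drop up to a full unit in the last place, so the longitude may be off by as much as 0.01°.
One degree of longitude at 77.8494° is 111120 × cos 77.8494° ≈ 111120 × 0.2105 = 23388.8 m.
East–west error: 0.01° × 23388.8 m/° ≈ 233.888 m.

234 meters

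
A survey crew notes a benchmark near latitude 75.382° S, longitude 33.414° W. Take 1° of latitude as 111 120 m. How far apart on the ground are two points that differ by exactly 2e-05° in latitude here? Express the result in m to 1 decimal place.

2.2 m

2e-05° × 111120 m/° = 2.2224 m.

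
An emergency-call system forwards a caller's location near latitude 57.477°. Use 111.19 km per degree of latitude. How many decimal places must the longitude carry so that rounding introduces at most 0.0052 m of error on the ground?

At 57.477° one degree of longitude covers 111190 × cos 57.477° ≈ 111190 × 0.5376 ≈ 59780 m.
With N decimal places the half-ulp bound is 0.5·10⁻ᴺ°, or 0.5·10⁻ᴺ × 59780 m on the ground.
Need 0.5 × 59780 × 10⁻ᴺ ≤ 0.0052 → 10⁻ᴺ ≤ 1.740e-07, so N ≥ 6.76.
So 7 decimal places suffice (0.00299 m); 6 would allow up to 0.0299 m.

7 decimal places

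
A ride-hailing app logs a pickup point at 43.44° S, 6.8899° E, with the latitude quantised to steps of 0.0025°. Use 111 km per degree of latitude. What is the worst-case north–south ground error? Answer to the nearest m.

139 m

With a 0.0025° grid the true value lies within half a step, ±0.0025°/2 = ±0.00125°, of the stored one.
North–south distance: 0.00125° × 111000 m/° = 138.75 m.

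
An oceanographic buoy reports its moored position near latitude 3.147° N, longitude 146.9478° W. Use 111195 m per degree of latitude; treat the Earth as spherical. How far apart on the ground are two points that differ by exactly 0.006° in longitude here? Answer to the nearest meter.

666 meters

0.006° of longitude at 3.147° is 0.006 × 111195 × cos 3.147° ≈ 0.006 × 111027 = 666.164 m.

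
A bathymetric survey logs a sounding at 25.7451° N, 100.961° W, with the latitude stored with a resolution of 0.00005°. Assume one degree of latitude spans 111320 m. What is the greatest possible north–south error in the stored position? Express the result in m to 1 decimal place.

With a 0.00005° grid the true value lies within half a step, ±0.00005°/2 = ±2.5e-05°, of the stored one.
Along the meridian that is 2.5e-05° × 111320 m/° = 2.783 m.

2.8 m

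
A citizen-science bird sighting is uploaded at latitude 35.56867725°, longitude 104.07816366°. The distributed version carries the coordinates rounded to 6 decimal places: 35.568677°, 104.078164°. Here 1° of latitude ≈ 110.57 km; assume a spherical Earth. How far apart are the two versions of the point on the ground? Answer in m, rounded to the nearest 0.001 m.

Δlat = 35.56867725 − 35.568677 = +0.00000025°; Δlon = 104.07816366 − 104.078164 = -0.00000034°.
North–south shift: 0.00000025 × 110570 = 0.0276425 m.
East–west at this latitude: -0.00000034° × 110570 × cos 35.5687° ≈ -0.00000034 × 89939.7 = -0.0305795 m.
Combined displacement = (0.0276425² + 0.0305795²)^½ ≈ 0.0412215 m.

0.041 m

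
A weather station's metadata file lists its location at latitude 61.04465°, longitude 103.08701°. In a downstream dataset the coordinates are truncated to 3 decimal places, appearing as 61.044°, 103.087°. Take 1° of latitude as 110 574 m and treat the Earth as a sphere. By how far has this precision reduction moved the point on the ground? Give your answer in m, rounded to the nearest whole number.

72 m

The latitude changed by +0.00065° and the longitude by +0.00001°.
N–S: 0.00065° × 110574 m/° = 71.8731 m.
E–W at 61.044°: 0.00001° × 110574 × cos 61.044° = 0.00001 × 110574 × 0.4841 ≈ 0.535331 m.
Hypotenuse of the two orthogonal shifts: √(71.8731² + 0.535331²) = 71.8751 m.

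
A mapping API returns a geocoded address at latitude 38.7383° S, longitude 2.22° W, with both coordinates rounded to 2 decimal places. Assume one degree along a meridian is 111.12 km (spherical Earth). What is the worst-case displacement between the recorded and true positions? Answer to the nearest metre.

Rounding to 2 decimal places leaves each coordinate within ±0.005° of the true value.
Latitude error → 0.005 × 111120 = 555.6 m along the meridian.
E–W at 38.7383°: 0.005° × 111120 × cos 38.7383° = 0.005 × 111120 × 0.7800 ≈ 433.375 m.
Combining orthogonally: (555.6² + 433.375²)^½ ≈ 704.631 m.

705 metres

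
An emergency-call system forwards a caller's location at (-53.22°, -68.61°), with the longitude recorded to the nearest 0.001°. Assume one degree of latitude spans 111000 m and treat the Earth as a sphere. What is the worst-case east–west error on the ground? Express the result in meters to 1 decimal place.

Rounding to 3 decimal places leaves the longitude within ±0.0005° of the true value.
One degree of longitude at 53.22° is 111000 × cos 53.22° ≈ 111000 × 0.5987 = 66460.6 m.
So at most 0.0005° × 66460.6 ≈ 33.2303 m east–west.

33.2 meters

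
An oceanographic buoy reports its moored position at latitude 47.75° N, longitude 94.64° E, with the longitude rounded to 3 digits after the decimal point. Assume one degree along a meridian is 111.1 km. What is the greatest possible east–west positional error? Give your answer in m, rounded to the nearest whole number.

Rounding to 3 decimal places leaves the longitude within ±0.0005° of the true value.
Parallels shrink by cos φ, so at 47.75° a degree of longitude is 111100 × 0.6724 ≈ 74700 m.
Maximum E–W displacement: 0.0005 × 74700 = 37.35 m.

37 m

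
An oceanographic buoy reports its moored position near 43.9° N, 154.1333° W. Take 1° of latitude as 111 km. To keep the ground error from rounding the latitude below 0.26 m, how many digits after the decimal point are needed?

One degree of latitude covers 111000 m.
Rounding to N decimal places gives at most 0.5 × 10⁻ᴺ degrees of error, i.e. 0.5 × 10⁻ᴺ × 111000 m.
Setting 55500 × 10⁻ᴺ ≤ 0.26 gives 10ᴺ ≥ 2.135e+05, i.e. N ≥ 5.33.
N = 5 would give 0.555 m (too coarse); N = 6 gives 0.0555 m ≤ 0.26 m.

6 decimal places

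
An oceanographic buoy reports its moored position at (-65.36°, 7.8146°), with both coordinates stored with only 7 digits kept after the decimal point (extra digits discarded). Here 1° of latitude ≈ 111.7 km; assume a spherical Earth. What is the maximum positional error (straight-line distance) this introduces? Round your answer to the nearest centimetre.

1 centimetres

Truncating at 7 decimal places can drop up to a full unit in the last place, so each coordinate may be off by as much as 1e-07°.
N–S: 1e-07° × 111700 m/° = 0.01117 m.
E–W at 65.36°: 1e-07° × 111700 × cos 65.36° = 1e-07 × 111700 × 0.4169 ≈ 0.00465695 m.
The two errors are perpendicular, so the maximum displacement is √(0.01117² + 0.00465695²) ≈ 0.0121019 m.
That is 0.0121019 m = 1.2102 cm.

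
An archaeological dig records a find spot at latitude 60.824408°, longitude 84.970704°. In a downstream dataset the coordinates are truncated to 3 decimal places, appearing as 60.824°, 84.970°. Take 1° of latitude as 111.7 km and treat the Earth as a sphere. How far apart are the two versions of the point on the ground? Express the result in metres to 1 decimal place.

59.6 metres

Δlat = 60.824408 − 60.824 = +0.000408°; Δlon = 84.970704 − 84.970 = +0.000704°.
N–S: 0.000408° × 111700 m/° = 45.5736 m.
E–W at 60.824°: 0.000704° × 111700 × cos 60.824° = 0.000704 × 111700 × 0.4875 ≈ 38.335 m.
Hypotenuse of the two orthogonal shifts: √(45.5736² + 38.335²) = 59.5527 m.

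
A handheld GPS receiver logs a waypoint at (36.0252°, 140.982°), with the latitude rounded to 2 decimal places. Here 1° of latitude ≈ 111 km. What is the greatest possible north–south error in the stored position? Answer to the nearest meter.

555 meters

Rounding to 2 decimal places leaves the latitude within ±0.005° of the true value.
North–south distance: 0.005° × 111000 m/° = 555 m.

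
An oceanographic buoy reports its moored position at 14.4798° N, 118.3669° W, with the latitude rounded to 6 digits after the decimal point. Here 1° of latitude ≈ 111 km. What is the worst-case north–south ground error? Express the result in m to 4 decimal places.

Rounding to 6 decimal places leaves the latitude within ±5e-07° of the true value.
North–south distance: 5e-07° × 111000 m/° = 0.0555 m.

0.0555 m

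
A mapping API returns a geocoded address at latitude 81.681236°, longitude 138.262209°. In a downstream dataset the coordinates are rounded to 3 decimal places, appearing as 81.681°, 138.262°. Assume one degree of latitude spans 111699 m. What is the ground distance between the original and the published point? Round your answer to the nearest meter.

Δlat = 81.681236 − 81.681 = +0.000236°; Δlon = 138.262209 − 138.262 = +0.000209°.
N–S: 0.000236° × 111699 m/° = 26.361 m.
East–west at this latitude: 0.000209° × 111699 × cos 81.681° ≈ 0.000209 × 16161.1 = 3.37767 m.
Hypotenuse of the two orthogonal shifts: √(26.361² + 3.37767²) = 26.5765 m.

27 meters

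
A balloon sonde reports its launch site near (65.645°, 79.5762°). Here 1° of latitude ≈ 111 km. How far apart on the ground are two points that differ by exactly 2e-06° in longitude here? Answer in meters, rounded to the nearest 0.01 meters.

At 65.645° a degree of longitude is 111000 × cos 65.645° ≈ 45775.2 m, so 2e-06° corresponds to 0.0915504 m.

0.09 meters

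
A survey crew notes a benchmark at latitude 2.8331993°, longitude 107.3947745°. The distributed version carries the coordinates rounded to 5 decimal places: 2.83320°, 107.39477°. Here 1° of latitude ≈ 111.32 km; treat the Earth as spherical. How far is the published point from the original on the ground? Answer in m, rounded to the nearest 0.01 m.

Δlat = 2.8331993 − 2.83320 = -0.0000007°; Δlon = 107.3947745 − 107.39477 = +0.0000045°.
N–S: -0.0000007° × 111320 m/° = -0.077924 m.
East–west at this latitude: 0.0000045° × 111320 × cos 2.8332° ≈ 0.0000045 × 111184 = 0.500328 m.
Distance: √(0.077924² + 0.500328²) ≈ 0.506359 m.

0.51 m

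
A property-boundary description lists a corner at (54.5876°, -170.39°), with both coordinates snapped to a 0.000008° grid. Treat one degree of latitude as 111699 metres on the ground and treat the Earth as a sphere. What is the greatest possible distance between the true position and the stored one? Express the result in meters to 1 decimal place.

0.5 meters

With a 0.000008° grid the true value lies within half a step, ±0.000008°/2 = ±4e-06°, of the stored one.
Latitude error → 4e-06 × 111699 = 0.446796 m along the meridian.
East–west component at 54.5876°: 4e-06° × 111699 × cos 54.5876° ≈ 4e-06 × 64724.8 ≈ 0.258899 m.
The two errors are perpendicular, so the maximum displacement is √(0.446796² + 0.258899²) ≈ 0.516387 m.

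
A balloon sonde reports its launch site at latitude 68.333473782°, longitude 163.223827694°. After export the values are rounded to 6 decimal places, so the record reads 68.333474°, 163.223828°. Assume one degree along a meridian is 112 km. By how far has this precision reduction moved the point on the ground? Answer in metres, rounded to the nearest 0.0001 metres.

Δlat = 68.333473782 − 68.333474 = -0.000000218°; Δlon = 163.223827694 − 163.223828 = -0.000000306°.
North–south shift: -0.000000218 × 112000 = -0.024416 m.
E–W at 68.3335°: -0.000000306° × 112000 × cos 68.3335° = -0.000000306 × 112000 × 0.3692 ≈ -0.0126534 m.
Hypotenuse of the two orthogonal shifts: √(0.024416² + 0.0126534²) = 0.0275 m.

0.0275 metres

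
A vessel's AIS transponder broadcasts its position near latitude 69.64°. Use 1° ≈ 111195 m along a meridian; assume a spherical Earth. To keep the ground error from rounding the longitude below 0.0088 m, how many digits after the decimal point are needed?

At 69.64° one degree of longitude covers 111195 × cos 69.64° ≈ 111195 × 0.3479 ≈ 38686.7 m.
N decimal places → at most half a unit in the last place, 0.5 × 10⁻ᴺ° = 38686.7/2 × 10⁻ᴺ m.
Setting 19343.3 × 10⁻ᴺ ≤ 0.0088 gives 10ᴺ ≥ 2.198e+06, i.e. N ≥ 6.34.
At 6 places the error can reach 0.0193 m, but 7 places keeps it to 0.00193 m.

7 decimal places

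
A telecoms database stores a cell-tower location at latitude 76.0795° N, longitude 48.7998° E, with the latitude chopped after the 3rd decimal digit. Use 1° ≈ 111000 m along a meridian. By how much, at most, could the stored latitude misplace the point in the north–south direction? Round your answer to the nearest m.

Truncating at 3 decimal places can drop up to a full unit in the last place, so the latitude may be off by as much as 0.001°.
Along the meridian that is 0.001° × 111000 m/° = 111 m.

111 m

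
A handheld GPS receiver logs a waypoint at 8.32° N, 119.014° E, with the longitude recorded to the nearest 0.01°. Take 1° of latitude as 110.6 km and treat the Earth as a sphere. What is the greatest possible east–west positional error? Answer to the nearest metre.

Rounding to 2 decimal places leaves the longitude within ±0.005° of the true value.
One degree of longitude at 8.32° is 110600 × cos 8.32° ≈ 110600 × 0.9895 = 109436 m.
So at most 0.005° × 109436 ≈ 547.18 m east–west.

547 metres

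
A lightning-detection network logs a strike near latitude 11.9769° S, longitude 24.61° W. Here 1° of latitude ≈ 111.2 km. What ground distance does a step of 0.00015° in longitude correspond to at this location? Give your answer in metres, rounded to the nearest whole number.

0.00015° of longitude at 11.9769° is 0.00015 × 111200 × cos 11.9769° ≈ 0.00015 × 108779 = 16.3169 m.

16 metres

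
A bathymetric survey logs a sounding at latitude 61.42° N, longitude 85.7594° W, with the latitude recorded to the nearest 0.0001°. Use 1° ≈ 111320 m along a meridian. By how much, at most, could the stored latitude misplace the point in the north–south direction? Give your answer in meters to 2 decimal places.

Rounding to 4 decimal places leaves the latitude within ±5e-05° of the true value.
North–south distance: 5e-05° × 111320 m/° = 5.566 m.

5.57 meters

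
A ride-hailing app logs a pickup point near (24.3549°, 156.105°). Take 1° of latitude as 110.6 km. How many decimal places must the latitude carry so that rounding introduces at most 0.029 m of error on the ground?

7 decimal places

One degree of latitude covers 110600 m.
N decimal places → at most half a unit in the last place, 0.5 × 10⁻ᴺ° = 110600/2 × 10⁻ᴺ m.
Need 0.5 × 110600 × 10⁻ᴺ ≤ 0.029 → 10⁻ᴺ ≤ 5.244e-07, so N ≥ 6.28.
So 7 decimal places suffice (0.00553 m); 6 would allow up to 0.0553 m.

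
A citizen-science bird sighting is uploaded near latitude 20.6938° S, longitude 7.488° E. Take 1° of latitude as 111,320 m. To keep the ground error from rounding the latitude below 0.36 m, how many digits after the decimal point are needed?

One degree of latitude covers 111320 m.
Rounding to N decimal places gives at most 0.5 × 10⁻ᴺ degrees of error, i.e. 0.5 × 10⁻ᴺ × 111320 m.
Setting 55660 × 10⁻ᴺ ≤ 0.36 gives 10ᴺ ≥ 1.546e+05, i.e. N ≥ 5.19.
At 5 places the error can reach 0.557 m, but 6 places keeps it to 0.0557 m.

6 decimal places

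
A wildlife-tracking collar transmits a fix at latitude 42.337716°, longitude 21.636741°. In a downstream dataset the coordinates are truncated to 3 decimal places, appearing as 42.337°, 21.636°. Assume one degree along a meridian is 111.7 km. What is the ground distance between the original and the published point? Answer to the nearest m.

The latitude changed by +0.000716° and the longitude by +0.000741°.
N–S: 0.000716° × 111700 m/° = 79.9772 m.
E–W at 42.337°: 0.000741° × 111700 × cos 42.337° = 0.000741 × 111700 × 0.7392 ≈ 61.1831 m.
Hypotenuse of the two orthogonal shifts: √(79.9772² + 61.1831²) = 100.696 m.

101 m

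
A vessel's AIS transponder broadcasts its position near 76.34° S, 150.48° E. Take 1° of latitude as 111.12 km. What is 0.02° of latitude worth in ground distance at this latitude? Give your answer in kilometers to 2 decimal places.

2.22 kilometers

Along a meridian 0.02° is 0.02 × 111120 = 2222.4 m.
That is 2222.4 m = 2.2224 km.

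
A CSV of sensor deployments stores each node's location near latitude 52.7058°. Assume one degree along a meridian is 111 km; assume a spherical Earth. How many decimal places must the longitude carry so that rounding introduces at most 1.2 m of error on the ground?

5 decimal places

At 52.7058° one degree of longitude covers 111000 × cos 52.7058° ≈ 111000 × 0.6059 ≈ 67255.8 m.
Rounding to N decimal places gives at most 0.5 × 10⁻ᴺ degrees of error, i.e. 0.5 × 10⁻ᴺ × 67255.8 m.
Setting 33627.9 × 10⁻ᴺ ≤ 1.2 gives 10ᴺ ≥ 2.802e+04, i.e. N ≥ 4.45.
So 5 decimal places suffice (0.336 m); 4 would allow up to 3.36 m.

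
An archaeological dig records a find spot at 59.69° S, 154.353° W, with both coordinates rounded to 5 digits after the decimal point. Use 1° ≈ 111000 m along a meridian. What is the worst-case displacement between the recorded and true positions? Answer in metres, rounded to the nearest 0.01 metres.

Rounding to 5 decimal places leaves each coordinate within ±5e-06° of the true value.
N–S: 5e-06° × 111000 m/° = 0.555 m.
E–W at 59.69°: 5e-06° × 111000 × cos 59.69° = 5e-06 × 111000 × 0.5047 ≈ 0.280096 m.
Combining orthogonally: (0.555² + 0.280096²)^½ ≈ 0.621674 m.

0.62 metres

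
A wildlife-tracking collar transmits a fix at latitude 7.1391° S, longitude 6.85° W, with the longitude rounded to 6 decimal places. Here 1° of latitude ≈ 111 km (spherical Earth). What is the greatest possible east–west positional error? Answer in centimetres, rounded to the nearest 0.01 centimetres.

Rounding to 6 decimal places leaves the longitude within ±5e-07° of the true value.
At latitude 7.1391° a degree of longitude spans 111000 m × cos 7.1391° = 111000 × 0.9922 ≈ 110139 m.
So at most 5e-07° × 110139 ≈ 0.0550697 m east–west.
That is 0.0550697 m = 5.507 cm.

5.51 centimetres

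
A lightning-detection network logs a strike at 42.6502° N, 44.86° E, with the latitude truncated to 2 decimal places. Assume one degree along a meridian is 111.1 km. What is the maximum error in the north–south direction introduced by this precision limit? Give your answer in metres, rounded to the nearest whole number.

Truncating at 2 decimal places can drop up to a full unit in the last place, so the latitude may be off by as much as 0.01°.
Along the meridian that is 0.01° × 111100 m/° = 1111 m.

1111 metres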